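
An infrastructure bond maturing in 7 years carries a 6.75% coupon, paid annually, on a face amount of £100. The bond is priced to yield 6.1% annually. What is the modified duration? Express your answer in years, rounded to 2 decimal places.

Periodic yield y = 0.061. First find Macaulay duration:
  t   CF        PV=CF/(1+0.061)^t    t·PV
  1         6.75         6.3619         6.3619
  2         6.75         5.9962        11.9923
  3         6.75         5.6514        16.9543
  4         6.75         5.3265        21.3060
  5         6.75         5.0203        25.1013
  6         6.75         4.7316        28.3898
  7       106.75        70.5278       493.6944
  Σ                    103.6157       603.8001
P = 103.6157; Macaulay duration = 603.8001 / 103.6157 = 5.82730 years.
Modified duration = D_Mac / (1 + y) = 5.82730 / 1.061 = 5.49228 years.

5.49 years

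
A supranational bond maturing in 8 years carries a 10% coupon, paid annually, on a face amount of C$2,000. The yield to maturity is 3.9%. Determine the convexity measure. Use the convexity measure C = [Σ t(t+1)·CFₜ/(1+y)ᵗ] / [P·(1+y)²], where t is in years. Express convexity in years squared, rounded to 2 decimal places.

47.19

With y = 0.039:
  t   CF        PV=CF/(1+0.039)^t    t·PV        t(t+1)·PV
  1       200.00       192.4928       192.4928         384.9856
  2       200.00       185.2674       370.5347       1,111.6041
  3       200.00       178.3131       534.9394       2,139.7577
  4       200.00       171.6200       686.4799       3,432.3993
  5       200.00       165.1780       825.8901       4,955.3406
  6       200.00       158.9779       953.8673       6,677.0711
  7       200.00       153.0105     1,071.0733       8,568.5866
  8     2,200.00     1,619.9377    12,959.5012     116,635.5111
  Σ                  2,824.7973    17,594.7787     143,905.2561
P = 2,824.7973.
Convexity = Σ t(t+1)·PV / [P·(1+y)²] = 143,905.2561 / (2,824.7973 × 1.079521) = 47.19090.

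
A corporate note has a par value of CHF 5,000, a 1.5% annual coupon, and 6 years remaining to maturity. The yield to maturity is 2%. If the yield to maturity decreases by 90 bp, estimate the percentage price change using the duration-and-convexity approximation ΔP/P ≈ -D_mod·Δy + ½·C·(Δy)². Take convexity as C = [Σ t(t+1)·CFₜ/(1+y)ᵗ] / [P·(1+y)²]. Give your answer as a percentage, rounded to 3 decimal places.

+5.255%

With y = 0.02:
  t   CF        PV=CF/(1+0.02)^t    t·PV        t(t+1)·PV
  1        75.00        73.5294        73.5294         147.0588
  2        75.00        72.0877       144.1753         432.5260
  3        75.00        70.6742       212.0225         848.0901
  4        75.00        69.2884       277.1536       1,385.7681
  5        75.00        67.9298       339.6491       2,037.8943
  6     5,075.00     4,506.4548    27,038.7286     189,271.1001
  Σ                  4,859.9642    28,085.2585     194,122.4375
P = 4,859.9642; D_Mac = 5.77890 yrs; D_mod = 5.66559 yrs; C = 38.39214.
Duration effect: -5.66559 × (-0.009) = +0.050990
Convexity effect: 0.5 × 38.39214 × (-0.009)² = +0.0015549
ΔP/P ≈ +0.050990 + 0.0015549 = +0.052545 = +5.2545%.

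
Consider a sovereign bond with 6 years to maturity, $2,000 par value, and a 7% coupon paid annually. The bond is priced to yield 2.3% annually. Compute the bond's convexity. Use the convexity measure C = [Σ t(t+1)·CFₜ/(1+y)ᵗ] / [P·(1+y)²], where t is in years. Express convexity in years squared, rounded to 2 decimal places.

33.11

With y = 0.023:
  t   CF        PV=CF/(1+0.023)^t    t·PV        t(t+1)·PV
  1       140.00       136.8524       136.8524         273.7048
  2       140.00       133.7756       267.5511         802.6533
  3       140.00       130.7679       392.3037       1,569.2147
  4       140.00       127.8279       511.3114       2,556.5571
  5       140.00       124.9539       624.7696       3,748.6174
  6     2,140.00     1,867.0673    11,202.4038      78,416.8263
  Σ                  2,521.2449    13,135.1919      87,367.5737
P = 2,521.2449.
Convexity = Σ t(t+1)·PV / [P·(1+y)²] = 87,367.5737 / (2,521.2449 × 1.046529) = 33.11189.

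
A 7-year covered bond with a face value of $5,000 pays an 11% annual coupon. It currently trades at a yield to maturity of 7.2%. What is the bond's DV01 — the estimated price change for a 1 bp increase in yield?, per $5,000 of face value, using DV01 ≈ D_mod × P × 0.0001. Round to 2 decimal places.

Periodic yield y = 0.072.
  t   CF        PV=CF/(1+0.072)^t    t·PV
  1       550.00       513.0597       513.0597
  2       550.00       478.6005       957.2009
  3       550.00       446.4557     1,339.3670
  4       550.00       416.4698     1,665.8793
  5       550.00       388.4980     1,942.4899
  6       550.00       362.4048     2,174.4290
  7     5,550.00     3,411.3752    23,879.6263
  Σ                  6,016.8637    32,472.0521
P = 6,016.8637; D_Mac = 5.39684 yrs; D_mod = 5.03437 yrs.
DV01 ≈ 5.03437 × 6,016.8637 × 0.0001 = 3.029109.

$3.03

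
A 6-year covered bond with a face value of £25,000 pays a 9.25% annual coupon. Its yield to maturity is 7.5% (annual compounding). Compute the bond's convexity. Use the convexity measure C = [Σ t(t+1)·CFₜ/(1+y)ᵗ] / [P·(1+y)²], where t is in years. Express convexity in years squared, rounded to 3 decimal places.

27.664

With y = 0.075:
  t   CF        PV=CF/(1+0.075)^t    t·PV        t(t+1)·PV
  1     2,312.50     2,151.1628     2,151.1628       4,302.3256
  2     2,312.50     2,001.0817     4,002.1633      12,006.4900
  3     2,312.50     1,861.4713     5,584.4140      22,337.6558
  4     2,312.50     1,731.6012     6,926.4049      34,632.0245
  5     2,312.50     1,610.7918     8,053.9592      48,323.7551
  6    27,312.50    17,697.4490   106,184.6938     743,292.8569
  Σ                 27,053.5578   132,902.7980     864,895.1079
P = 27,053.5578.
Convexity = Σ t(t+1)·PV / [P·(1+y)²] = 864,895.1079 / (27,053.5578 × 1.155625) = 27.66446.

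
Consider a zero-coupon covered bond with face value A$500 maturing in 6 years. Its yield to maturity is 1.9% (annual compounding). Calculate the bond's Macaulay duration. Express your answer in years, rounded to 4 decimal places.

A zero-coupon bond has a single cash flow at maturity, so its Macaulay duration equals its maturity: 6 years.

6.0000 years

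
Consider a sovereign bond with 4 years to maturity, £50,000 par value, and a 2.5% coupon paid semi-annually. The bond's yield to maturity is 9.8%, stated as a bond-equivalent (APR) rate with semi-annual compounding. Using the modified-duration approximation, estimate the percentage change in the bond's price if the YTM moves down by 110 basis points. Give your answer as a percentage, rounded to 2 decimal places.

Periodic yield y = 0.049. Modified duration first:
  t   CF        PV=CF/(1+0.049)^t    t·PV
  1       625.00       595.8055       595.8055
  2       625.00       567.9748     1,135.9495
  3       625.00       541.4440     1,624.3320
  4       625.00       516.1525     2,064.6101
  5       625.00       492.0425     2,460.2123
  6       625.00       469.0586     2,814.3515
  7       625.00       447.1483     3,130.0382
  8    50,625.00    34,527.1817   276,217.4539
  Σ                 38,156.8079   290,042.7531
P = 38,156.8079; D_Mac = 7.60134 half-year periods = 3.80067 yrs; D_mod = 3.80067/(1+0.049) = 3.62313 yrs.
ΔP/P ≈ -D_mod · Δy = -3.62313 × (-0.011) = +0.039854 = +3.9854%.

+3.99%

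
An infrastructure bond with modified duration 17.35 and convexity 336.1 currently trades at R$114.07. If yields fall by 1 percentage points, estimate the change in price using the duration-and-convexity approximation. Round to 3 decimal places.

+R$21.708

Duration effect: -D_mod·Δy = -17.35 × (-0.01) = +0.173500
Convexity effect: ½·C·(Δy)² = 0.5 × 336.1 × (-0.01)² = +0.0168050
ΔP/P ≈ +0.173500 + 0.0168050 = +0.190305
ΔP ≈ 114.07 × (+0.190305) = +21.70809135.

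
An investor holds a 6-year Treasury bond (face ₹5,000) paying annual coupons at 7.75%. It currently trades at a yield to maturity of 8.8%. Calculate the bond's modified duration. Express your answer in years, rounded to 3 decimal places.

Periodic yield y = 0.088. First find Macaulay duration:
  t   CF        PV=CF/(1+0.088)^t    t·PV
  1       387.50       356.1581       356.1581
  2       387.50       327.3512       654.7024
  3       387.50       300.8743       902.6228
  4       387.50       276.5388     1,106.1553
  5       387.50       254.1717     1,270.8586
  6     5,387.50     3,247.9842    19,487.9053
  Σ                  4,763.0783    23,778.4025
P = 4,763.0783; Macaulay duration = 23,778.4025 / 4,763.0783 = 4.99223 years.
Modified duration = D_Mac / (1 + y) = 4.99223 / 1.088 = 4.58845 years.

4.588 years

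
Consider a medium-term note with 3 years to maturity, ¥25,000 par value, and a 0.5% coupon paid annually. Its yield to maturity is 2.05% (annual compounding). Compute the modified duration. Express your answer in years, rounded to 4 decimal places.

Periodic yield y = 0.0205. First find Macaulay duration:
  t   CF        PV=CF/(1+0.0205)^t    t·PV
  1       125.00       122.4890       122.4890
  2       125.00       120.0284       240.0568
  3    25,125.00    23,641.0653    70,923.1960
  Σ                 23,883.5827    71,285.7418
P = 23,883.5827; Macaulay duration = 71,285.7418 / 23,883.5827 = 2.98472 years.
Modified duration = D_Mac / (1 + y) = 2.98472 / 1.0205 = 2.92476 years.

2.9248 years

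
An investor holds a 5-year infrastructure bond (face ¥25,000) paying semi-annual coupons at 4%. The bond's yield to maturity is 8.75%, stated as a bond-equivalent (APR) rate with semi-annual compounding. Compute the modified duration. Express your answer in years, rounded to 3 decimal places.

4.334 years

Periodic yield y = 0.04375. First find Macaulay duration:
  t   CF        PV=CF/(1+0.04375)^t    t·PV
  1       500.00       479.0419       479.0419
  2       500.00       458.9623       917.9246
  3       500.00       439.7244     1,319.1731
  4       500.00       421.2928     1,685.1713
  5       500.00       403.6338     2,018.1692
  6       500.00       386.7150     2,320.2903
  7       500.00       370.5054     2,593.5381
  8       500.00       354.9753     2,839.8021
  9       500.00       340.0961     3,060.8646
  10   25,500.00    16,617.8676   166,178.6764
  Σ                 20,272.8147   183,412.6516
P = 20,272.8147; Macaulay duration = 183,412.6516 / 20,272.8147 = 9.04722 half-year periods = 4.52361 years.
Modified duration = D_Mac / (1 + y) = 4.52361 / 1.04375 = 4.33400 years.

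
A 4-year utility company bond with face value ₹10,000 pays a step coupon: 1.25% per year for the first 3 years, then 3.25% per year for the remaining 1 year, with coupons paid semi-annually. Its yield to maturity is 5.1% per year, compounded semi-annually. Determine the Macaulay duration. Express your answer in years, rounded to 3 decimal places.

Periodic yield y = 0.0255. Discount each cash flow and weight by its period:
  t   CF        PV=CF/(1+0.0255)^t    t·PV
  1        62.50        60.9459        60.9459
  2        62.50        59.4304       118.8608
  3        62.50        57.9526       173.8578
  4        62.50        56.5116       226.0463
  5        62.50        55.1064       275.5318
  6        62.50        53.7361       322.4165
  7       162.50       136.2397       953.6780
  8    10,162.50     8,308.3588    66,466.8700
  Σ                  8,788.2814    68,598.2071
Price P = Σ PV = 8,788.2814.
Macaulay duration = Σ(t·PV) / P = 68,598.2071 / 8,788.2814 = 7.80565 half-year periods.
In years: 7.80565 / 2 = 3.90282 years.

3.903 years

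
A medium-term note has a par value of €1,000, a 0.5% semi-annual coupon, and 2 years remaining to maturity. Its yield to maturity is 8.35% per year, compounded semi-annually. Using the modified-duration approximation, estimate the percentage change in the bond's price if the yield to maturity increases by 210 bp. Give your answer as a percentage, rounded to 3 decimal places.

Periodic yield y = 0.04175. Modified duration first:
  t   CF        PV=CF/(1+0.04175)^t    t·PV
  1         2.50         2.3998         2.3998
  2         2.50         2.3036         4.6073
  3         2.50         2.2113         6.6339
  4     1,002.50       851.1975     3,404.7900
  Σ                    858.1123     3,418.4310
P = 858.1123; D_Mac = 3.98366 half-year periods = 1.99183 yrs; D_mod = 1.99183/(1+0.04175) = 1.91201 yrs.
ΔP/P ≈ -D_mod · Δy = -1.91201 × (+0.021) = -0.040152 = -4.0152%.

-4.015%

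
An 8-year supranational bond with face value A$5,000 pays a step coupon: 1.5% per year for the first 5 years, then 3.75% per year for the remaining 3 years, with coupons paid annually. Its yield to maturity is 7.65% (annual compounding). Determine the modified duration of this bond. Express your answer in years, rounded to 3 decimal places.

6.912 years

Periodic yield y = 0.0765. First find Macaulay duration:
  t   CF        PV=CF/(1+0.0765)^t    t·PV
  1        75.00        69.6702        69.6702
  2        75.00        64.7192       129.4384
  3        75.00        60.1200       180.3601
  4        75.00        55.8477       223.3907
  5        75.00        51.8789       259.3947
  6       187.50       120.4806       722.8835
  7       187.50       111.9188       783.4316
  8     5,187.50     2,876.3772    23,011.0175
  Σ                  3,411.0127    25,379.5868
P = 3,411.0127; Macaulay duration = 25,379.5868 / 3,411.0127 = 7.44048 years.
Modified duration = D_Mac / (1 + y) = 7.44048 / 1.0765 = 6.91174 years.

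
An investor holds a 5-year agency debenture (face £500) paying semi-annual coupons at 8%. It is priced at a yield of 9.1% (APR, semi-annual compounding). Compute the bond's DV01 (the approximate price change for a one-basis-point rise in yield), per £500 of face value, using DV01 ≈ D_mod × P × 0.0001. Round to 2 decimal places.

£0.19

Periodic yield y = 0.0455.
  t   CF        PV=CF/(1+0.0455)^t    t·PV
  1        20.00        19.1296        19.1296
  2        20.00        18.2971        36.5942
  3        20.00        17.5008        52.5024
  4        20.00        16.7392        66.9567
  5        20.00        16.0107        80.0534
  6        20.00        15.3139        91.8834
  7        20.00        14.6474       102.5321
  8        20.00        14.0100       112.0799
  9        20.00        13.4003       120.6025
  10      520.00       333.2445     3,332.4449
  Σ                    478.2934     4,014.7789
P = 478.2934; D_Mac = 8.39397 half-year periods = 4.19698 yrs; D_mod = 4.01433 yrs.
DV01 ≈ 4.01433 × 478.2934 × 0.0001 = 0.192003.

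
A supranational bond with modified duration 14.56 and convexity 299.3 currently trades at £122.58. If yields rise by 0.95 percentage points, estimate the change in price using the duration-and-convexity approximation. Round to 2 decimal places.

-£15.30

Duration effect: -D_mod·Δy = -14.56 × (+0.0095) = -0.138320
Convexity effect: ½·C·(Δy)² = 0.5 × 299.3 × (0.0095)² = +0.0135059125
ΔP/P ≈ -0.138320 + 0.0135059125 = -0.1248140875
ΔP ≈ 122.58 × (-0.1248140875) = -15.29971084575.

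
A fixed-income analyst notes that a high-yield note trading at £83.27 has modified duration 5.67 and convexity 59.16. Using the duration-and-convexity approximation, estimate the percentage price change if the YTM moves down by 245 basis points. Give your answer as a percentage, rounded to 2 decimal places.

+15.67%

Duration effect: -D_mod·Δy = -5.67 × (-0.0245) = +0.138915
Convexity effect: ½·C·(Δy)² = 0.5 × 59.16 × (-0.0245)² = +0.017755395
ΔP/P ≈ +0.138915 + 0.017755395 = +0.156670395
= +15.6670395%.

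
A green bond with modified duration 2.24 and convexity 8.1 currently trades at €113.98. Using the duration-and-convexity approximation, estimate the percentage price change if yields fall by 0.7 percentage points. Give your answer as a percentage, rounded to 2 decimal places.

+1.59%

Duration effect: -D_mod·Δy = -2.24 × (-0.007) = +0.015680
Convexity effect: ½·C·(Δy)² = 0.5 × 8.1 × (-0.007)² = +0.00019845
ΔP/P ≈ +0.015680 + 0.00019845 = +0.01587845
= +1.587845%.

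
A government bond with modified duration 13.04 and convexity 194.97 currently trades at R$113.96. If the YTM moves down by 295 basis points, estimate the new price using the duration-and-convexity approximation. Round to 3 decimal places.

R$167.466

Duration effect: -D_mod·Δy = -13.04 × (-0.0295) = +0.384680
Convexity effect: ½·C·(Δy)² = 0.5 × 194.97 × (-0.0295)² = +0.08483632125
ΔP/P ≈ +0.384680 + 0.08483632125 = +0.46951632125
New price ≈ 113.96 × (1 + 0.46951632125) = 167.46607996965.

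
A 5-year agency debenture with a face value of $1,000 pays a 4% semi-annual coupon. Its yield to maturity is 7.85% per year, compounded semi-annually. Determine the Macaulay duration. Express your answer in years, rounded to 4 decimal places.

4.5350 years

Periodic yield y = 0.03925. Discount each cash flow and weight by its period:
  t   CF        PV=CF/(1+0.03925)^t    t·PV
  1        20.00        19.2446        19.2446
  2        20.00        18.5178        37.0356
  3        20.00        17.8184        53.4553
  4        20.00        17.1455        68.5820
  5        20.00        16.4979        82.4897
  6        20.00        15.8749        95.2491
  7        20.00        15.2753       106.9271
  8        20.00        14.6984       117.5871
  9        20.00        14.1433       127.2894
  10    1,020.00       694.0645     6,940.6451
  Σ                    843.2807     7,648.5052
Price P = Σ PV = 843.2807.
Macaulay duration = Σ(t·PV) / P = 7,648.5052 / 843.2807 = 9.06994 half-year periods.
In years: 9.06994 / 2 = 4.53497 years.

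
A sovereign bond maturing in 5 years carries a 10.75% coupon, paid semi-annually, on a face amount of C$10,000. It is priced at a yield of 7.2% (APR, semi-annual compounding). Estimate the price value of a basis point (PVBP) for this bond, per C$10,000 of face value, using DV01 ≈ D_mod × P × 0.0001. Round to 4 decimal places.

Periodic yield y = 0.036.
  t   CF        PV=CF/(1+0.036)^t    t·PV
  1       537.50       518.8224       518.8224
  2       537.50       500.7938     1,001.5876
  3       537.50       483.3917     1,450.1751
  4       537.50       466.5943     1,866.3773
  5       537.50       450.3806     2,251.9031
  6       537.50       434.7303     2,608.3820
  7       537.50       419.6239     2,937.3671
  8       537.50       405.0423     3,240.3387
  9       537.50       390.9675     3,518.7076
  10   10,537.50     7,398.4379    73,984.3791
  Σ                 11,468.7848    93,378.0400
P = 11,468.7848; D_Mac = 8.14193 half-year periods = 4.07096 yrs; D_mod = 3.92950 yrs.
DV01 ≈ 3.92950 × 11,468.7848 × 0.0001 = 4.506662.

C$4.5067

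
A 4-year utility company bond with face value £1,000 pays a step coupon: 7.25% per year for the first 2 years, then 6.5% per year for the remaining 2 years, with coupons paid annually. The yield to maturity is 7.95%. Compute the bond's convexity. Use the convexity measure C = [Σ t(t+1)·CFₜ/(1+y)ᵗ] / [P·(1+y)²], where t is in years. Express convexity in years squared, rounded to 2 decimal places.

With y = 0.0795:
  t   CF        PV=CF/(1+0.0795)^t    t·PV        t(t+1)·PV
  1        72.50        67.1607        67.1607         134.3214
  2        72.50        62.2147       124.4293         373.2879
  3        65.00        51.6708       155.0125         620.0499
  4     1,065.00       784.2581     3,137.0325      15,685.1623
  Σ                    965.3043     3,483.6350      16,812.8216
P = 965.3043.
Convexity = Σ t(t+1)·PV / [P·(1+y)²] = 16,812.8216 / (965.3043 × 1.165320) = 14.94621.

14.95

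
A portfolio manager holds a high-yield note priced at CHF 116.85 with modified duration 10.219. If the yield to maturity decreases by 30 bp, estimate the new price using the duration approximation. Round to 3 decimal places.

CHF 120.432

Duration approximation: ΔP/P ≈ -D_mod · Δy = -10.219 × (-0.003) = +0.030657.
New price ≈ 116.85 × (1 + 0.030657) = 120.43227045.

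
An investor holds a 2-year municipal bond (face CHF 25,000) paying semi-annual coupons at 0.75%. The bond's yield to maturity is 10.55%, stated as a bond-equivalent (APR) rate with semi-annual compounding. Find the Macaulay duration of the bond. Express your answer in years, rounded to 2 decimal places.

1.99 years

Periodic yield y = 0.05275. Discount each cash flow and weight by its period:
  t   CF        PV=CF/(1+0.05275)^t    t·PV
  1        93.75        89.0525        89.0525
  2        93.75        84.5903       169.1807
  3        93.75        80.3518       241.0554
  4    25,093.75    20,429.8212    81,719.2850
  Σ                 20,683.8158    82,218.5735
Price P = Σ PV = 20,683.8158.
Macaulay duration = Σ(t·PV) / P = 82,218.5735 / 20,683.8158 = 3.97502 half-year periods.
In years: 3.97502 / 2 = 1.98751 years.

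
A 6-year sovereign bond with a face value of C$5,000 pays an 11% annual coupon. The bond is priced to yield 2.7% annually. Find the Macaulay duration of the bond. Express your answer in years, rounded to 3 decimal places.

4.933 years

Periodic yield y = 0.027. Discount each cash flow and weight by its year:
  t   CF        PV=CF/(1+0.027)^t    t·PV
  1       550.00       535.5404       535.5404
  2       550.00       521.4610     1,042.9219
  3       550.00       507.7517     1,523.2550
  4       550.00       494.4028     1,977.6112
  5       550.00       481.4049     2,407.0243
  6     5,550.00     4,730.1000    28,380.5999
  Σ                  7,270.6607    35,866.9528
Price P = Σ PV = 7,270.6607.
Macaulay duration = Σ(t·PV) / P = 35,866.9528 / 7,270.6607 = 4.93311 years.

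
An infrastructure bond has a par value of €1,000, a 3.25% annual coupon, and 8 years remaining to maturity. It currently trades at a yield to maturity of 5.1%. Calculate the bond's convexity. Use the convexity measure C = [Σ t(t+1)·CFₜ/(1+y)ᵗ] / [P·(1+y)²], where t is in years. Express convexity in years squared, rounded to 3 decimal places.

With y = 0.051:
  t   CF        PV=CF/(1+0.051)^t    t·PV        t(t+1)·PV
  1        32.50        30.9229        30.9229          61.8459
  2        32.50        29.4224        58.8448         176.5343
  3        32.50        27.9947        83.9840         335.9359
  4        32.50        26.6362       106.5449         532.7243
  5        32.50        25.3437       126.7184         760.3106
  6        32.50        24.1139       144.6833       1,012.7829
  7        32.50        22.9437       160.6062       1,284.8498
  8     1,032.50       693.5349     5,548.2793      49,934.5141
  Σ                    880.9124     6,260.5838      54,099.4979
P = 880.9124.
Convexity = Σ t(t+1)·PV / [P·(1+y)²] = 54,099.4979 / (880.9124 × 1.104601) = 55.59747.

55.597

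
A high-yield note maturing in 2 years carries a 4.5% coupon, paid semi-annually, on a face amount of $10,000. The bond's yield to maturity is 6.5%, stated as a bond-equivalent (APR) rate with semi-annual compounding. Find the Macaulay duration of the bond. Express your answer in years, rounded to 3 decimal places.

1.934 years

Periodic yield y = 0.0325. Discount each cash flow and weight by its period:
  t   CF        PV=CF/(1+0.0325)^t    t·PV
  1       225.00       217.9177       217.9177
  2       225.00       211.0583       422.1166
  3       225.00       204.4148       613.2444
  4    10,225.00     8,997.1109    35,988.4437
  Σ                  9,630.5017    37,241.7224
Price P = Σ PV = 9,630.5017.
Macaulay duration = Σ(t·PV) / P = 37,241.7224 / 9,630.5017 = 3.86706 half-year periods.
In years: 3.86706 / 2 = 1.93353 years.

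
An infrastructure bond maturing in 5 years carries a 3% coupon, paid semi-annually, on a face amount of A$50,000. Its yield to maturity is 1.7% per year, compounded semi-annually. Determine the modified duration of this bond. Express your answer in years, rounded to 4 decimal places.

Periodic yield y = 0.0085. First find Macaulay duration:
  t   CF        PV=CF/(1+0.0085)^t    t·PV
  1       750.00       743.6787       743.6787
  2       750.00       737.4107     1,474.8215
  3       750.00       731.1956     2,193.5867
  4       750.00       725.0328     2,900.1312
  5       750.00       718.9220     3,594.6098
  6       750.00       712.8626     4,277.1758
  7       750.00       706.8544     4,947.9806
  8       750.00       700.8967     5,607.1740
  9       750.00       694.9893     6,254.9040
  10   50,750.00    46,631.2461   466,312.4611
  Σ                 53,103.0890   498,306.5234
P = 53,103.0890; Macaulay duration = 498,306.5234 / 53,103.0890 = 9.38376 half-year periods = 4.69188 years.
Modified duration = D_Mac / (1 + y) = 4.69188 / 1.0085 = 4.65233 years.

4.6523 years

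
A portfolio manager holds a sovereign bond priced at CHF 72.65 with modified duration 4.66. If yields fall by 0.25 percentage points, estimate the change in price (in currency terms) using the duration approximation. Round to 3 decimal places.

+CHF 0.846

Duration approximation: ΔP/P ≈ -D_mod · Δy = -4.66 × (-0.0025) = +0.011650.
ΔP ≈ 72.65 × (+0.011650) = +0.8463725.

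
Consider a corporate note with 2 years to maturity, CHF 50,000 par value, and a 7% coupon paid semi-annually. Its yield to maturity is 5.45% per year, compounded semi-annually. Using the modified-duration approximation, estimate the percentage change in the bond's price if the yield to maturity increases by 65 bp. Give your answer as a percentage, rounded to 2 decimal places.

-1.20%

Periodic yield y = 0.02725. Modified duration first:
  t   CF        PV=CF/(1+0.02725)^t    t·PV
  1     1,750.00     1,703.5775     1,703.5775
  2     1,750.00     1,658.3865     3,316.7730
  3     1,750.00     1,614.3942     4,843.1827
  4    51,750.00    46,473.5399   185,894.1597
  Σ                 51,449.8982   195,757.6929
P = 51,449.8982; D_Mac = 3.80482 half-year periods = 1.90241 yrs; D_mod = 1.90241/(1+0.02725) = 1.85195 yrs.
ΔP/P ≈ -D_mod · Δy = -1.85195 × (+0.0065) = -0.012038 = -1.2038%.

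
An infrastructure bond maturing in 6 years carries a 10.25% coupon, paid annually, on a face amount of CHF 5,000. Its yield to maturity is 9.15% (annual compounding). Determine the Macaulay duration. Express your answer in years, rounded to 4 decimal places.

4.7983 years

Periodic yield y = 0.0915. Discount each cash flow and weight by its year:
  t   CF        PV=CF/(1+0.0915)^t    t·PV
  1       512.50       469.5373       469.5373
  2       512.50       430.1762       860.3524
  3       512.50       394.1147     1,182.3441
  4       512.50       361.0762     1,444.3050
  5       512.50       330.8074     1,654.0368
  6     5,512.50     3,259.9141    19,559.4849
  Σ                  5,245.6260    25,170.0605
Price P = Σ PV = 5,245.6260.
Macaulay duration = Σ(t·PV) / P = 25,170.0605 / 5,245.6260 = 4.79829 years.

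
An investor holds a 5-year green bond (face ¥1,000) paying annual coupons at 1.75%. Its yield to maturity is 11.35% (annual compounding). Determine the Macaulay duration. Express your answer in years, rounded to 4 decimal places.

Periodic yield y = 0.1135. Discount each cash flow and weight by its year:
  t   CF        PV=CF/(1+0.1135)^t    t·PV
  1        17.50        15.7162        15.7162
  2        17.50        14.1142        28.2285
  3        17.50        12.6756        38.0267
  4        17.50        11.3835        45.5341
  5     1,017.50       594.4062     2,972.0309
  Σ                    648.2957     3,099.5364
Price P = Σ PV = 648.2957.
Macaulay duration = Σ(t·PV) / P = 3,099.5364 / 648.2957 = 4.78105 years.

4.7811 years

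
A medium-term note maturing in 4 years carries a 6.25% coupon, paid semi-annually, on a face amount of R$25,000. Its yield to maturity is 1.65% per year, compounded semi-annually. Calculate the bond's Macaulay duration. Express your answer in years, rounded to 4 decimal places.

3.6374 years

Periodic yield y = 0.00825. Discount each cash flow and weight by its period:
  t   CF        PV=CF/(1+0.00825)^t    t·PV
  1       781.25       774.8574       774.8574
  2       781.25       768.5172     1,537.0343
  3       781.25       762.2288     2,286.6863
  4       781.25       755.9918     3,023.9674
  5       781.25       749.8059     3,749.0297
  6       781.25       743.6707     4,462.0239
  7       781.25       737.5856     5,163.0990
  8    25,781.25    24,141.1595   193,129.2757
  Σ                 29,433.8168   214,125.9738
Price P = Σ PV = 29,433.8168.
Macaulay duration = Σ(t·PV) / P = 214,125.9738 / 29,433.8168 = 7.27483 half-year periods.
In years: 7.27483 / 2 = 3.63741 years.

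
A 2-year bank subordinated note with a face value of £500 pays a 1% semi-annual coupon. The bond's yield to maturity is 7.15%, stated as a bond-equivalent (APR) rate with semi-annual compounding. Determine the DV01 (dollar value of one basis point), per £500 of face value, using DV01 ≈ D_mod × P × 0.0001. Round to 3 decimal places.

Periodic yield y = 0.03575.
  t   CF        PV=CF/(1+0.03575)^t    t·PV
  1         2.50         2.4137         2.4137
  2         2.50         2.3304         4.6608
  3         2.50         2.2500         6.7499
  4       502.50       436.6327     1,746.5310
  Σ                    443.6268     1,760.3554
P = 443.6268; D_Mac = 3.96810 half-year periods = 1.98405 yrs; D_mod = 1.91557 yrs.
DV01 ≈ 1.91557 × 443.6268 × 0.0001 = 0.084980.

£0.085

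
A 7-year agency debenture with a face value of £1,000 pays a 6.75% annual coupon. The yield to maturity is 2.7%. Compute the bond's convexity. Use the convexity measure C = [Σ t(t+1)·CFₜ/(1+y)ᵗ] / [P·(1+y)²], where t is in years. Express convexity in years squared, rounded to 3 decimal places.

With y = 0.027:
  t   CF        PV=CF/(1+0.027)^t    t·PV        t(t+1)·PV
  1        67.50        65.7254        65.7254         131.4508
  2        67.50        63.9975       127.9950         383.9849
  3        67.50        62.3150       186.9449         747.7797
  4        67.50        60.6767       242.7068       1,213.5341
  5        67.50        59.0815       295.4075       1,772.4452
  6        67.50        57.5282       345.1695       2,416.1862
  7     1,067.50       885.8798     6,201.1583      49,609.2665
  Σ                  1,255.2041     7,465.1074      56,274.6474
P = 1,255.2041.
Convexity = Σ t(t+1)·PV / [P·(1+y)²] = 56,274.6474 / (1,255.2041 × 1.054729) = 42.50672.

42.507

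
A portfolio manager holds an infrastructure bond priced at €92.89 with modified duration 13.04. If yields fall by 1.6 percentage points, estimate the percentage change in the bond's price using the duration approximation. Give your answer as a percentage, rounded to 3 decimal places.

Duration approximation: ΔP/P ≈ -D_mod · Δy = -13.04 × (-0.016) = +0.208640.
As a percentage: +20.8640%.

+20.864%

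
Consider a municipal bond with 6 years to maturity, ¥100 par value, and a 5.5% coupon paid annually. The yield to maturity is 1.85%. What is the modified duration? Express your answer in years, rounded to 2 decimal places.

5.25 years

Periodic yield y = 0.0185. First find Macaulay duration:
  t   CF        PV=CF/(1+0.0185)^t    t·PV
  1         5.50         5.4001         5.4001
  2         5.50         5.3020        10.6040
  3         5.50         5.2057        15.6171
  4         5.50         5.1111        20.4446
  5         5.50         5.0183        25.0916
  6       105.50        94.5118       567.0711
  Σ                    120.5491       644.2285
P = 120.5491; Macaulay duration = 644.2285 / 120.5491 = 5.34412 years.
Modified duration = D_Mac / (1 + y) = 5.34412 / 1.0185 = 5.24705 years.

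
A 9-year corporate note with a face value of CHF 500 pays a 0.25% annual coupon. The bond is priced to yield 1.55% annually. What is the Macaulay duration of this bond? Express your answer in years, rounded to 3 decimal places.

Periodic yield y = 0.0155. Discount each cash flow and weight by its year:
  t   CF        PV=CF/(1+0.0155)^t    t·PV
  1         1.25         1.2309         1.2309
  2         1.25         1.2121         2.4243
  3         1.25         1.1936         3.5809
  4         1.25         1.1754         4.7016
  5         1.25         1.1575         5.7874
  6         1.25         1.1398         6.8388
  7         1.25         1.1224         7.8569
  8         1.25         1.1053         8.8422
  9       501.25       436.4505     3,928.0549
  Σ                    445.7876     3,969.3178
Price P = Σ PV = 445.7876.
Macaulay duration = Σ(t·PV) / P = 3,969.3178 / 445.7876 = 8.90406 years.

8.904 years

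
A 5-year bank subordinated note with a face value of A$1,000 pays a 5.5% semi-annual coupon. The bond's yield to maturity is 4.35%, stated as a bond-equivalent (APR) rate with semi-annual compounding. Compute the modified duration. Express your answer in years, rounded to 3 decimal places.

4.361 years

Periodic yield y = 0.02175. First find Macaulay duration:
  t   CF        PV=CF/(1+0.02175)^t    t·PV
  1        27.50        26.9146        26.9146
  2        27.50        26.3417        52.6834
  3        27.50        25.7809        77.3428
  4        27.50        25.2321       100.9286
  5        27.50        24.6950       123.4751
  6        27.50        24.1693       145.0160
  7        27.50        23.6548       165.5839
  8        27.50        23.1513       185.2105
  9        27.50        22.6585       203.9264
  10    1,027.50       828.5818     8,285.8176
  Σ                  1,051.1801     9,366.8988
P = 1,051.1801; Macaulay duration = 9,366.8988 / 1,051.1801 = 8.91084 half-year periods = 4.45542 years.
Modified duration = D_Mac / (1 + y) = 4.45542 / 1.02175 = 4.36058 years.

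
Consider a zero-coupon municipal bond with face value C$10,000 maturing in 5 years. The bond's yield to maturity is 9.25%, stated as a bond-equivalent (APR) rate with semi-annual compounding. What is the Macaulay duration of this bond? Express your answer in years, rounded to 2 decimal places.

5.00 years

A zero-coupon bond has a single cash flow at maturity, so its Macaulay duration equals its maturity: 5 years.
(Equivalently: 10 semi-annual periods ÷ 2 = 5 years.)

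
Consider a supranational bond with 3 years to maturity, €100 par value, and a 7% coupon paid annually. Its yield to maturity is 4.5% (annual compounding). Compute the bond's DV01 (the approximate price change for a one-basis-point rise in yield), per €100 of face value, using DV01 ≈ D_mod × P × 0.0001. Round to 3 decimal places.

€0.029

Periodic yield y = 0.045.
  t   CF        PV=CF/(1+0.045)^t    t·PV
  1         7.00         6.6986         6.6986
  2         7.00         6.4101        12.8202
  3       107.00        93.7637       281.2912
  Σ                    106.8724       300.8100
P = 106.8724; D_Mac = 2.81466 yrs; D_mod = 2.69346 yrs.
DV01 ≈ 2.69346 × 106.8724 × 0.0001 = 0.028786.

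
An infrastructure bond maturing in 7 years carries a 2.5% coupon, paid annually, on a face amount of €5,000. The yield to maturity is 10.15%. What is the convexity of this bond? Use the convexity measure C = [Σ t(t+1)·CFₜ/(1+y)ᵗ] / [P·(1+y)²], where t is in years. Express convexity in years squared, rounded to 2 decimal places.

With y = 0.1015:
  t   CF        PV=CF/(1+0.1015)^t    t·PV        t(t+1)·PV
  1       125.00       113.4816       113.4816         226.9632
  2       125.00       103.0246       206.0492         618.1477
  3       125.00        93.5312       280.5936       1,122.3744
  4       125.00        84.9126       339.6503       1,698.2515
  5       125.00        77.0881       385.4406       2,312.6439
  6       125.00        69.9847       419.9081       2,939.3567
  7     5,125.00     2,604.9678    18,234.7746     145,878.1968
  Σ                  3,146.9906    19,979.8981     154,795.9342
P = 3,146.9906.
Convexity = Σ t(t+1)·PV / [P·(1+y)²] = 154,795.9342 / (3,146.9906 × 1.213302) = 40.54106.

40.54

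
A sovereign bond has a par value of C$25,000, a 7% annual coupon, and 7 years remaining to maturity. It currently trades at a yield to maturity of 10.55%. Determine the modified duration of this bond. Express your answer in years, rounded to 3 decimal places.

Periodic yield y = 0.1055. First find Macaulay duration:
  t   CF        PV=CF/(1+0.1055)^t    t·PV
  1     1,750.00     1,582.9941     1,582.9941
  2     1,750.00     1,431.9259     2,863.8519
  3     1,750.00     1,295.2745     3,885.8234
  4     1,750.00     1,171.6639     4,686.6557
  5     1,750.00     1,059.8498     5,299.2489
  6     1,750.00       958.7063     5,752.2376
  7    26,750.00    13,256.0019    92,792.0134
  Σ                 20,756.4164   116,862.8250
P = 20,756.4164; Macaulay duration = 116,862.8250 / 20,756.4164 = 5.63020 years.
Modified duration = D_Mac / (1 + y) = 5.63020 / 1.1055 = 5.09290 years.

5.093 years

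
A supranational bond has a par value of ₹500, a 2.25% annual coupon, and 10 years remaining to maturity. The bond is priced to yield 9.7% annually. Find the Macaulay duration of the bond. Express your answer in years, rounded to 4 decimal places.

Periodic yield y = 0.097. Discount each cash flow and weight by its year:
  t   CF        PV=CF/(1+0.097)^t    t·PV
  1        11.25        10.2552        10.2552
  2        11.25         9.3484        18.6969
  3        11.25         8.5218        25.5655
  4        11.25         7.7683        31.0732
  5        11.25         7.0814        35.4070
  6        11.25         6.4552        38.7315
  7        11.25         5.8845        41.1912
  8        11.25         5.3641        42.9131
  9        11.25         4.8898        44.0084
  10      511.25       202.5662     2,025.6623
  Σ                    268.1351     2,313.5042
Price P = Σ PV = 268.1351.
Macaulay duration = Σ(t·PV) / P = 2,313.5042 / 268.1351 = 8.62813 years.

8.6281 years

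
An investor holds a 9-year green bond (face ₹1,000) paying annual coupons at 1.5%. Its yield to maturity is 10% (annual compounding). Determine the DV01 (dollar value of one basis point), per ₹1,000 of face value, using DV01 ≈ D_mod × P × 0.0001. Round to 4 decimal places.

Periodic yield y = 0.1.
  t   CF        PV=CF/(1+0.1)^t    t·PV
  1        15.00        13.6364        13.6364
  2        15.00        12.3967        24.7934
  3        15.00        11.2697        33.8092
  4        15.00        10.2452        40.9808
  5        15.00         9.3138        46.5691
  6        15.00         8.4671        50.8027
  7        15.00         7.6974        53.8816
  8        15.00         6.9976        55.9809
  9     1,015.00       430.4591     3,874.1317
  Σ                    510.4830     4,194.5857
P = 510.4830; D_Mac = 8.21690 yrs; D_mod = 7.46991 yrs.
DV01 ≈ 7.46991 × 510.4830 × 0.0001 = 0.381326.

₹0.3813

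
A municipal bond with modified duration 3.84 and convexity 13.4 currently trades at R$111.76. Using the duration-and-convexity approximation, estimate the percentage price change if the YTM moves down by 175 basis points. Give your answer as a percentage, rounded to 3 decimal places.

+6.925%

Duration effect: -D_mod·Δy = -3.84 × (-0.0175) = +0.067200
Convexity effect: ½·C·(Δy)² = 0.5 × 13.4 × (-0.0175)² = +0.002051875
ΔP/P ≈ +0.067200 + 0.002051875 = +0.069251875
= +6.9251875%.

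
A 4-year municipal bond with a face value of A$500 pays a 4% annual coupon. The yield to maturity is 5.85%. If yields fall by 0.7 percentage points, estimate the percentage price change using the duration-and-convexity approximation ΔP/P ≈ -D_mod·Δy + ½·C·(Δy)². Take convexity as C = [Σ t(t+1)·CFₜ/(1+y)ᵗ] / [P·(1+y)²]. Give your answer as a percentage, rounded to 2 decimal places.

+2.53%

With y = 0.0585:
  t   CF        PV=CF/(1+0.0585)^t    t·PV        t(t+1)·PV
  1        20.00        18.8947        18.8947          37.7893
  2        20.00        17.8504        35.7008         107.1025
  3        20.00        16.8639        50.5916         202.3665
  4       520.00       414.2284     1,656.9137       8,284.5684
  Σ                    467.8374     1,762.1008       8,631.8268
P = 467.8374; D_Mac = 3.76648 yrs; D_mod = 3.55832 yrs; C = 16.46744.
Duration effect: -3.55832 × (-0.007) = +0.024908
Convexity effect: 0.5 × 16.46744 × (-0.007)² = +0.0004035
ΔP/P ≈ +0.024908 + 0.0004035 = +0.025312 = +2.5312%.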